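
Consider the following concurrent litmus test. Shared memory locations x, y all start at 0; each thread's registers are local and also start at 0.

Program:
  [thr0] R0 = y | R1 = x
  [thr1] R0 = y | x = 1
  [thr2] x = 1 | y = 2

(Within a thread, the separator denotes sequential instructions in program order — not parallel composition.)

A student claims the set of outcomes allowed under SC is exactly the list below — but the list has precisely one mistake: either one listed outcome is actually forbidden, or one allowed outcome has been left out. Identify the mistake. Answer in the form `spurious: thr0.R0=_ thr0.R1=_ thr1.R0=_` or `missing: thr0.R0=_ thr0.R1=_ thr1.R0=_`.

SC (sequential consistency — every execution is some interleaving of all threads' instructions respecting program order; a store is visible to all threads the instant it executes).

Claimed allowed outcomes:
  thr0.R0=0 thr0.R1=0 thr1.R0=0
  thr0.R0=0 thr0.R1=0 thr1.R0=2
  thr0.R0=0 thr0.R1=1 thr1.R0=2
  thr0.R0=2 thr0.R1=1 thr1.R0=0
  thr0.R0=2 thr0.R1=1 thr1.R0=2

missing: thr0.R0=0 thr0.R1=1 thr1.R0=0

outcome vector order: (thr0.R0,thr0.R1,thr1.R0)
SC (6): 0/0/0; 0/0/2; 0/1/0; 0/1/2; 2/1/0; 2/1/2
SC∖claimed = {0/1/0}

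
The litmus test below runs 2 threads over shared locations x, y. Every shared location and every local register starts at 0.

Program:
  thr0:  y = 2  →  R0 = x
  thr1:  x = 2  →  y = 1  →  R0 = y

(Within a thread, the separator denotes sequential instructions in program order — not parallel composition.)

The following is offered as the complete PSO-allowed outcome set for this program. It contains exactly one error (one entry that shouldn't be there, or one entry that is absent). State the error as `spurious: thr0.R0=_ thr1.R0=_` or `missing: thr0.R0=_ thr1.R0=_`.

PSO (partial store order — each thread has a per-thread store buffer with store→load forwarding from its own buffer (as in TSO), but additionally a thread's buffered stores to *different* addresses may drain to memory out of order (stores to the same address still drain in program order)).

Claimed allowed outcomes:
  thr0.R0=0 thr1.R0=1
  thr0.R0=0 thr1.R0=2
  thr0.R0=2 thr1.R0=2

missing: thr0.R0=2 thr1.R0=1

outcome vector order: (thr0.R0,thr1.R0)
PSO (4): 01; 02; 21; 22
PSO∖claimed = {21}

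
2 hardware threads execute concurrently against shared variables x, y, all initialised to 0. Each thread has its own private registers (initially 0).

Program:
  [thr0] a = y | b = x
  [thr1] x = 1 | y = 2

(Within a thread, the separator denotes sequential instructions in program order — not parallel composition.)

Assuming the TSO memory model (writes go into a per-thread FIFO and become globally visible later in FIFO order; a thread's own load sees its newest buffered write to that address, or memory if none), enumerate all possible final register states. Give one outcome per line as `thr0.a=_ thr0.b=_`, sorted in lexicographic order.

thr0.a=0 thr0.b=0
thr0.a=0 thr0.b=1
thr0.a=2 thr0.b=1

outcome vector order: (thr0.a,thr0.b)
|TSO outcomes| = 3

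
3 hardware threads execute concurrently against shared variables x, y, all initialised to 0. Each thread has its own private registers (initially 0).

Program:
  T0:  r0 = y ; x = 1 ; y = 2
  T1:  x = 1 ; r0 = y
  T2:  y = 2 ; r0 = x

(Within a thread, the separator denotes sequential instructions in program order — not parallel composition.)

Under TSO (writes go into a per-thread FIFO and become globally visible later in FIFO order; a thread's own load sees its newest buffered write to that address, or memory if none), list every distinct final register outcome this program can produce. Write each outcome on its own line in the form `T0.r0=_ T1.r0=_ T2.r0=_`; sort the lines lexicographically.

T0.r0=0 T1.r0=0 T2.r0=0
T0.r0=0 T1.r0=0 T2.r0=1
T0.r0=0 T1.r0=2 T2.r0=0
T0.r0=0 T1.r0=2 T2.r0=1
T0.r0=2 T1.r0=0 T2.r0=0
T0.r0=2 T1.r0=0 T2.r0=1
T0.r0=2 T1.r0=2 T2.r0=0
T0.r0=2 T1.r0=2 T2.r0=1

outcome vector order: (T0.r0,T1.r0,T2.r0)
|TSO outcomes| = 8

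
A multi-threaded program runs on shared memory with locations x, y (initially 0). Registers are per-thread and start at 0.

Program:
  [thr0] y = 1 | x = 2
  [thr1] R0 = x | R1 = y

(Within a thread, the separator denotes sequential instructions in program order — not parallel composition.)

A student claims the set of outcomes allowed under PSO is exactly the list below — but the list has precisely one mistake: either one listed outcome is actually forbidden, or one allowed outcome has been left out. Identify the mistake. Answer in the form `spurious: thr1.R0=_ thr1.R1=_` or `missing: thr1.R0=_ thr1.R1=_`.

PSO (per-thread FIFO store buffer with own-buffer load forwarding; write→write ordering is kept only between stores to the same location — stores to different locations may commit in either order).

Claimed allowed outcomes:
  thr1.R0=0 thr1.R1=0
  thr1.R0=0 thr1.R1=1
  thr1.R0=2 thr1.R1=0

missing: thr1.R0=2 thr1.R1=1

outcome vector order: (thr1.R0,thr1.R1)
[PSO] allowed = {(0,0), (0,1), (2,0), (2,1)}
PSO∖claimed = {(2,1)}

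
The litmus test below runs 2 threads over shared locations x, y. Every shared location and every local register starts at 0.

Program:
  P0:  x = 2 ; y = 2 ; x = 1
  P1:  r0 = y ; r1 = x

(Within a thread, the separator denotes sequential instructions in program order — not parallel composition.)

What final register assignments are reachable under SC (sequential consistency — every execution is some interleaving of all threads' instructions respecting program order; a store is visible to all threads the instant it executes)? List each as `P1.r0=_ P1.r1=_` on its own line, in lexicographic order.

P1.r0=0 P1.r1=0
P1.r0=0 P1.r1=1
P1.r0=0 P1.r1=2
P1.r0=2 P1.r1=1
P1.r0=2 P1.r1=2

outcome vector order: (P1.r0,P1.r1)
|SC outcomes| = 5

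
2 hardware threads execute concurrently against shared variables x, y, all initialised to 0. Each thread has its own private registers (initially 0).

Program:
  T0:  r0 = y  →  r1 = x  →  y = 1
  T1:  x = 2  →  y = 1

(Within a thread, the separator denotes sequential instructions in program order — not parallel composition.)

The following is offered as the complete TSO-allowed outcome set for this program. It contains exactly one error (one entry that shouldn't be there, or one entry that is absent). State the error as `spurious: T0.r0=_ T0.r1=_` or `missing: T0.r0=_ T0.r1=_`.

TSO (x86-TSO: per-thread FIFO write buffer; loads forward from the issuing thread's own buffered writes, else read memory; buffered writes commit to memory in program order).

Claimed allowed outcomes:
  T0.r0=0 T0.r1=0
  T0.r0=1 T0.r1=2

outcome vector order: (T0.r0,T0.r1)
[TSO] allowed = {00 02 12}
TSO∖claimed = {02}

missing: T0.r0=0 T0.r1=2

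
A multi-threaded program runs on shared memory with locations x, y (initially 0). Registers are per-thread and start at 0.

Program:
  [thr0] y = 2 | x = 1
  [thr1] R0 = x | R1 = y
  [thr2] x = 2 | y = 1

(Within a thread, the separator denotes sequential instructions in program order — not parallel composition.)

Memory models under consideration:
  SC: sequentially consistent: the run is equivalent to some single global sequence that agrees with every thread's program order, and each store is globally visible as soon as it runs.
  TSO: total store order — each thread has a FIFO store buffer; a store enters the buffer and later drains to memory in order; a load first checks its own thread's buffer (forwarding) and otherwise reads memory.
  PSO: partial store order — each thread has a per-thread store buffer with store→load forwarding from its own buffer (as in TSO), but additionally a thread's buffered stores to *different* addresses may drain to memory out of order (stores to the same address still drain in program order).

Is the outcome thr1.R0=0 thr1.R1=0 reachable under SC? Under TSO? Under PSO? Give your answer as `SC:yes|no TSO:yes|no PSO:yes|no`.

outcome vector order: (thr1.R0,thr1.R1)
SC (8): 0/0, 0/1, 0/2, 1/1, 1/2, 2/0, 2/1, 2/2
TSO (8): 0/0, 0/1, 0/2, 1/1, 1/2, 2/0, 2/1, 2/2
PSO (9): 0/0, 0/1, 0/2, 1/0, 1/1, 1/2, 2/0, 2/1, 2/2
target 0/0 ∈ {SC,TSO,PSO}

SC:yes TSO:yes PSO:yes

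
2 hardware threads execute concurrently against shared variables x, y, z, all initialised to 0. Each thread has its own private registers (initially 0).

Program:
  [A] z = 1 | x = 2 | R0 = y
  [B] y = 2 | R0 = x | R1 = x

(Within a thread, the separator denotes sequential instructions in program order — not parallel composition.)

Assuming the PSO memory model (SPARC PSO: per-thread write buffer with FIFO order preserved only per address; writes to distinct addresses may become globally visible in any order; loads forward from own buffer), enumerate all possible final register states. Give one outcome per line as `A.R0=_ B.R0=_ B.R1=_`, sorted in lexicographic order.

A.R0=0 B.R0=0 B.R1=0
A.R0=0 B.R0=0 B.R1=2
A.R0=0 B.R0=2 B.R1=2
A.R0=2 B.R0=0 B.R1=0
A.R0=2 B.R0=0 B.R1=2
A.R0=2 B.R0=2 B.R1=2

outcome vector order: (A.R0,B.R0,B.R1)
|PSO outcomes| = 6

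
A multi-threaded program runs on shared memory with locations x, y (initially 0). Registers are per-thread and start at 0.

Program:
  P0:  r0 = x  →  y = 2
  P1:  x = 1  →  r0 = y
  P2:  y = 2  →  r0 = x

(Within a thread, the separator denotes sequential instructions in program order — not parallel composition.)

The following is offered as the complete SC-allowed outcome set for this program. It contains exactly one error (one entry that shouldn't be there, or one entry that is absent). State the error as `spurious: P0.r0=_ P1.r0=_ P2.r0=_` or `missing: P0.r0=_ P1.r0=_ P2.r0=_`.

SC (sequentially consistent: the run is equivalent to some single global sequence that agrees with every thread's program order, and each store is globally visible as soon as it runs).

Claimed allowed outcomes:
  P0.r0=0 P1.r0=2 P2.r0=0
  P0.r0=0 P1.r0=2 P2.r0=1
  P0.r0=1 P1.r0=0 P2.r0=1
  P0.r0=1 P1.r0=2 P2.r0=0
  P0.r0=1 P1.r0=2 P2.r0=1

missing: P0.r0=0 P1.r0=0 P2.r0=1

outcome vector order: (P0.r0,P1.r0,P2.r0)
[SC] allowed = {001 020 021 101 120 121}
SC∖claimed = {001}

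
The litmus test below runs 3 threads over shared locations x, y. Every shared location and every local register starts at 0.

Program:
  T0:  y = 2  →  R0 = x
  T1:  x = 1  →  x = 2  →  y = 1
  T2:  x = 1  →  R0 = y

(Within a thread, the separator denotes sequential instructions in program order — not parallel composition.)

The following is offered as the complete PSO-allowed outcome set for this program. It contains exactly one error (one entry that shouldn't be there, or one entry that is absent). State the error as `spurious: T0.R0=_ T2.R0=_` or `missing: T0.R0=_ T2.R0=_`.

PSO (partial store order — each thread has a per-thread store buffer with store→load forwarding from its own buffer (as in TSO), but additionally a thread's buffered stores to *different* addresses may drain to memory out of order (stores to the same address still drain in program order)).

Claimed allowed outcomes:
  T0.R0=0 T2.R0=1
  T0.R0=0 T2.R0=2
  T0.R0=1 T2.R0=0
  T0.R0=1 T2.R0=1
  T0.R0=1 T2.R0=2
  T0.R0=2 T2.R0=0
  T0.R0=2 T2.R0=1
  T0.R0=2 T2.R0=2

outcome vector order: (T0.R0,T2.R0)
[PSO] allowed = {<0 0>; <0 1>; <0 2>; <1 0>; <1 1>; <1 2>; <2 0>; <2 1>; <2 2>}
PSO∖claimed = {<0 0>}

missing: T0.R0=0 T2.R0=0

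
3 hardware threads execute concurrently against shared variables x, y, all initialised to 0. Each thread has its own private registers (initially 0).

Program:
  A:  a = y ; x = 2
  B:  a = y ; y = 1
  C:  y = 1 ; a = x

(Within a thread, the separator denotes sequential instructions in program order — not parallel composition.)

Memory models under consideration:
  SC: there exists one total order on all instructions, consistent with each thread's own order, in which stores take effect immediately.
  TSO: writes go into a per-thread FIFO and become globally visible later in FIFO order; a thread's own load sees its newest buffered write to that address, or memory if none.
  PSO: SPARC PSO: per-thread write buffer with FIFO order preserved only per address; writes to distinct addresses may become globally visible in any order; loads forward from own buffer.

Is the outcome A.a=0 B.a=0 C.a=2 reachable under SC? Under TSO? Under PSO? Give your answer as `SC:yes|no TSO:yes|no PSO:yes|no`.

outcome vector order: (A.a,B.a,C.a)
SC: 8 outcomes — {(0,0,0), (0,0,2), (0,1,0), (0,1,2), (1,0,0), (1,0,2), (1,1,0), (1,1,2)}
TSO: 8 outcomes — {(0,0,0), (0,0,2), (0,1,0), (0,1,2), (1,0,0), (1,0,2), (1,1,0), (1,1,2)}
PSO: 8 outcomes — {(0,0,0), (0,0,2), (0,1,0), (0,1,2), (1,0,0), (1,0,2), (1,1,0), (1,1,2)}
target (0,0,2) ∈ {SC,TSO,PSO}

SC:yes TSO:yes PSO:yes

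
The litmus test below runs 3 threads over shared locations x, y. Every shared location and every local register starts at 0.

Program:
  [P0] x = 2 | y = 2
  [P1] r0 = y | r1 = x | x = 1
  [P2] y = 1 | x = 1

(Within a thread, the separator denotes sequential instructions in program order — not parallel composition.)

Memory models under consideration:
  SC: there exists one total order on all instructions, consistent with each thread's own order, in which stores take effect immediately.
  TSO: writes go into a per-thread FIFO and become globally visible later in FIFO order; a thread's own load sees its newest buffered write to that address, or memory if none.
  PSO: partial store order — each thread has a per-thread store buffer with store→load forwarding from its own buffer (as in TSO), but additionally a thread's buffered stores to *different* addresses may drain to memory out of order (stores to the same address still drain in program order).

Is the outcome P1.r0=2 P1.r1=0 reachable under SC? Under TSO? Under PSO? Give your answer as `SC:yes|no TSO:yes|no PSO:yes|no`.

outcome vector order: (P1.r0,P1.r1)
[SC] allowed = {0/0; 0/1; 0/2; 1/0; 1/1; 1/2; 2/1; 2/2}
[TSO] allowed = {0/0; 0/1; 0/2; 1/0; 1/1; 1/2; 2/1; 2/2}
[PSO] allowed = {0/0; 0/1; 0/2; 1/0; 1/1; 1/2; 2/0; 2/1; 2/2}
target 2/0 ∈ {PSO}

SC:no TSO:no PSO:yes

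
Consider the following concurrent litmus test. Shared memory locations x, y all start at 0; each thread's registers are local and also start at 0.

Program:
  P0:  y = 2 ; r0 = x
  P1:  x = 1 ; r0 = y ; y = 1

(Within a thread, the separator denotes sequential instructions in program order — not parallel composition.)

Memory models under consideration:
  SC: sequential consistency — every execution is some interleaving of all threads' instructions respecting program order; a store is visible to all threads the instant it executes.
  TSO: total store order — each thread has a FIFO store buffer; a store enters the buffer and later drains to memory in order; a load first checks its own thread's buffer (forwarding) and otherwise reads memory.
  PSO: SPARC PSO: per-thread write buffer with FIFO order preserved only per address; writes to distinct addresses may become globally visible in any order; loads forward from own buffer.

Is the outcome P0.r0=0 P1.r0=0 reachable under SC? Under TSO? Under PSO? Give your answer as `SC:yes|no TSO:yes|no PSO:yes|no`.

SC:no TSO:yes PSO:yes

outcome vector order: (P0.r0,P1.r0)
SC (3): 0/2, 1/0, 1/2
TSO (4): 0/0, 0/2, 1/0, 1/2
PSO (4): 0/0, 0/2, 1/0, 1/2
target 0/0 ∈ {TSO,PSO}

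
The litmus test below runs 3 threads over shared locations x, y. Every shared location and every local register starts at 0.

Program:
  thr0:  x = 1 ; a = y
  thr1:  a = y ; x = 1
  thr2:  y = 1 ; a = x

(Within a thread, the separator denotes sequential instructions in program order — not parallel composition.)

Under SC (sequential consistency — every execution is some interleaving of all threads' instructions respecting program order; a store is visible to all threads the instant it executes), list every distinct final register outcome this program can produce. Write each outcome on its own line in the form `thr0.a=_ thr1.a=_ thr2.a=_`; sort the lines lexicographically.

thr0.a=0 thr1.a=0 thr2.a=1
thr0.a=0 thr1.a=1 thr2.a=1
thr0.a=1 thr1.a=0 thr2.a=0
thr0.a=1 thr1.a=0 thr2.a=1
thr0.a=1 thr1.a=1 thr2.a=0
thr0.a=1 thr1.a=1 thr2.a=1

outcome vector order: (thr0.a,thr1.a,thr2.a)
|SC outcomes| = 6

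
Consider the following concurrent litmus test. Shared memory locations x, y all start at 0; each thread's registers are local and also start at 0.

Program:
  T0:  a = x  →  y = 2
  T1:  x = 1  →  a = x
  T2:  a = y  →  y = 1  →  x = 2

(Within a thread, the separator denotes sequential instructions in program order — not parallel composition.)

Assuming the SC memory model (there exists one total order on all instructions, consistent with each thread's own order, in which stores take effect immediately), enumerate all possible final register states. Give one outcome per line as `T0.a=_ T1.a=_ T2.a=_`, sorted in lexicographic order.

outcome vector order: (T0.a,T1.a,T2.a)
|SC outcomes| = 10

T0.a=0 T1.a=1 T2.a=0
T0.a=0 T1.a=1 T2.a=2
T0.a=0 T1.a=2 T2.a=0
T0.a=0 T1.a=2 T2.a=2
T0.a=1 T1.a=1 T2.a=0
T0.a=1 T1.a=1 T2.a=2
T0.a=1 T1.a=2 T2.a=0
T0.a=1 T1.a=2 T2.a=2
T0.a=2 T1.a=1 T2.a=0
T0.a=2 T1.a=2 T2.a=0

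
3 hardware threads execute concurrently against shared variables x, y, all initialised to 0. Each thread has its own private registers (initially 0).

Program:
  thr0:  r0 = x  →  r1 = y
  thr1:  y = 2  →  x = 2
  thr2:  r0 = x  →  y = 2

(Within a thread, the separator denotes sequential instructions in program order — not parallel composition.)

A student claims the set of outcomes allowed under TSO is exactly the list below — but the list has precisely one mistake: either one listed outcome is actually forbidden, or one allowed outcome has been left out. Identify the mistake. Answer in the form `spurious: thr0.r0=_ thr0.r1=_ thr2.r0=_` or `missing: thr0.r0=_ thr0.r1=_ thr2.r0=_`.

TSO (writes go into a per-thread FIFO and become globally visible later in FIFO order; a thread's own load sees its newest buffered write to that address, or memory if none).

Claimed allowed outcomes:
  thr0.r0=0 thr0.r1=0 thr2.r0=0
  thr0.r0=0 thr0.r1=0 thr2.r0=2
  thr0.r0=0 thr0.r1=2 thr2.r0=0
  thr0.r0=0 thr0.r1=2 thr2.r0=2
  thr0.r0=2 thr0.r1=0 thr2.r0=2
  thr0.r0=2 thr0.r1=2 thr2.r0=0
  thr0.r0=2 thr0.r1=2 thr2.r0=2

outcome vector order: (thr0.r0,thr0.r1,thr2.r0)
[TSO] allowed = {(0,0,0); (0,0,2); (0,2,0); (0,2,2); (2,2,0); (2,2,2)}
claimed∖TSO = {(2,0,2)}

spurious: thr0.r0=2 thr0.r1=0 thr2.r0=2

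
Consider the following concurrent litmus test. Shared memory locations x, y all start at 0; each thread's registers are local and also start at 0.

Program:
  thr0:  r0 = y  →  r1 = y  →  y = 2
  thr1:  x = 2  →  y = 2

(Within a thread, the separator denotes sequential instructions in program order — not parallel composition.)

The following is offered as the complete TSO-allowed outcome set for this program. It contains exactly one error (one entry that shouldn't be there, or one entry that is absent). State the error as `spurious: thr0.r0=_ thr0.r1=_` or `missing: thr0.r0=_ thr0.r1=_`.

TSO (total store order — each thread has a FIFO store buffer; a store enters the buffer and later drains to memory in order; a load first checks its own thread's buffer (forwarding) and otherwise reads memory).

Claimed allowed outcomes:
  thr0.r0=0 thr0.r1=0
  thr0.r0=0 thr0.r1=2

missing: thr0.r0=2 thr0.r1=2

outcome vector order: (thr0.r0,thr0.r1)
TSO (3): 0/0, 0/2, 2/2
TSO∖claimed = {2/2}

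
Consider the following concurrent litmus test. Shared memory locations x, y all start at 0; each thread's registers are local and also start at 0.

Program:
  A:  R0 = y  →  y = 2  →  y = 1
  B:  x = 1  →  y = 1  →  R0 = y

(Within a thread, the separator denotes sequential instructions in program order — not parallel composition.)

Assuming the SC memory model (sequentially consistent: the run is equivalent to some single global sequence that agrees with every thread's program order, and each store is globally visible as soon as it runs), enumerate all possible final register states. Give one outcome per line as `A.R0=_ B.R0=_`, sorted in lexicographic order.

A.R0=0 B.R0=1
A.R0=0 B.R0=2
A.R0=1 B.R0=1
A.R0=1 B.R0=2

outcome vector order: (A.R0,B.R0)
|SC outcomes| = 4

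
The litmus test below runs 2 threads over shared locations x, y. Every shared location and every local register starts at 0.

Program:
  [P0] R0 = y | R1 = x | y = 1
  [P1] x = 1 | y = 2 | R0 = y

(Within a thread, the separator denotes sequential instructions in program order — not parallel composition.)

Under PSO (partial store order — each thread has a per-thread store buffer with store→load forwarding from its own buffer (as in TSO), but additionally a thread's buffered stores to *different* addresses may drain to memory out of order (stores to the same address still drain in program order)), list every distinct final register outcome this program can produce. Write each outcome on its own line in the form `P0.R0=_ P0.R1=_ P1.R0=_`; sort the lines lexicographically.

P0.R0=0 P0.R1=0 P1.R0=1
P0.R0=0 P0.R1=0 P1.R0=2
P0.R0=0 P0.R1=1 P1.R0=1
P0.R0=0 P0.R1=1 P1.R0=2
P0.R0=2 P0.R1=0 P1.R0=1
P0.R0=2 P0.R1=0 P1.R0=2
P0.R0=2 P0.R1=1 P1.R0=1
P0.R0=2 P0.R1=1 P1.R0=2

outcome vector order: (P0.R0,P0.R1,P1.R0)
|PSO outcomes| = 8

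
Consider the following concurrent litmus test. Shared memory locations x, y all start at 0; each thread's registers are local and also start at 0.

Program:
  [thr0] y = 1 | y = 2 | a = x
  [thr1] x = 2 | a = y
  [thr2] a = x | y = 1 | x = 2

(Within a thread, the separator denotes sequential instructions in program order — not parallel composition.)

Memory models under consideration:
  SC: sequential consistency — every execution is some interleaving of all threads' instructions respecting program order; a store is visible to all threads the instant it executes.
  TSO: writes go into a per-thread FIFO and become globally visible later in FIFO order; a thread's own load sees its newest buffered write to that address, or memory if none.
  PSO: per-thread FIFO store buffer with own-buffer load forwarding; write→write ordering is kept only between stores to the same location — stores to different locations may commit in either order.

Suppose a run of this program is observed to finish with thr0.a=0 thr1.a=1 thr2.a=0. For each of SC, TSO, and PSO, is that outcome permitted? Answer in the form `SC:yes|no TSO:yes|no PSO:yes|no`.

outcome vector order: (thr0.a,thr1.a,thr2.a)
SC (10): 0/1/0, 0/1/2, 0/2/0, 0/2/2, 2/0/0, 2/0/2, 2/1/0, 2/1/2, 2/2/0, 2/2/2
TSO (12): 0/0/0, 0/0/2, 0/1/0, 0/1/2, 0/2/0, 0/2/2, 2/0/0, 2/0/2, 2/1/0, 2/1/2, 2/2/0, 2/2/2
PSO (12): 0/0/0, 0/0/2, 0/1/0, 0/1/2, 0/2/0, 0/2/2, 2/0/0, 2/0/2, 2/1/0, 2/1/2, 2/2/0, 2/2/2
target 0/1/0 ∈ {SC,TSO,PSO}

SC:yes TSO:yes PSO:yes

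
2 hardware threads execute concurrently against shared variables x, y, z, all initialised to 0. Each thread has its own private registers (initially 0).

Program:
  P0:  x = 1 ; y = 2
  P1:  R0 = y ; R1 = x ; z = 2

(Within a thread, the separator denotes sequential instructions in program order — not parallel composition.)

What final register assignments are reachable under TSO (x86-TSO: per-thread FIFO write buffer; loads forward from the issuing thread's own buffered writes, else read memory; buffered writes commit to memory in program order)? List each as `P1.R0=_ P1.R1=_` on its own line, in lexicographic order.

P1.R0=0 P1.R1=0
P1.R0=0 P1.R1=1
P1.R0=2 P1.R1=1

outcome vector order: (P1.R0,P1.R1)
|TSO outcomes| = 3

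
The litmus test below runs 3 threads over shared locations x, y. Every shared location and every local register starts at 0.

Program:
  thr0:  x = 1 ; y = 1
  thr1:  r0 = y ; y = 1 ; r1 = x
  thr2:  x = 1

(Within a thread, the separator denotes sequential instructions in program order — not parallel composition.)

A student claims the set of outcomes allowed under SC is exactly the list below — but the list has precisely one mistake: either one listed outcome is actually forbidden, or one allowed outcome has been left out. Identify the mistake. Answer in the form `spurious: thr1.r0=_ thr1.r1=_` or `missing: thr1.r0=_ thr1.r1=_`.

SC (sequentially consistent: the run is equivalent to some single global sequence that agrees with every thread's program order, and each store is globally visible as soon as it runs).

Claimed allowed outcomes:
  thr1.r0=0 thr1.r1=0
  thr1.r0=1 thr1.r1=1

outcome vector order: (thr1.r0,thr1.r1)
SC (3): <0 0> <0 1> <1 1>
SC∖claimed = {<0 1>}

missing: thr1.r0=0 thr1.r1=1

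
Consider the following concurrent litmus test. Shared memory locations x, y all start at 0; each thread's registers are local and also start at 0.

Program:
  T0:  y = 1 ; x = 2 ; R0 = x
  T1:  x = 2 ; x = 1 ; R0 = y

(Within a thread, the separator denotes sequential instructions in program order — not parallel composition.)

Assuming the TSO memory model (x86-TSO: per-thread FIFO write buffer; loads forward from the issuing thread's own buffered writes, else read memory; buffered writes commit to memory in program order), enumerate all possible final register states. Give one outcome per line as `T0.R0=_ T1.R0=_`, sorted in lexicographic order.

outcome vector order: (T0.R0,T1.R0)
|TSO outcomes| = 4

T0.R0=1 T1.R0=0
T0.R0=1 T1.R0=1
T0.R0=2 T1.R0=0
T0.R0=2 T1.R0=1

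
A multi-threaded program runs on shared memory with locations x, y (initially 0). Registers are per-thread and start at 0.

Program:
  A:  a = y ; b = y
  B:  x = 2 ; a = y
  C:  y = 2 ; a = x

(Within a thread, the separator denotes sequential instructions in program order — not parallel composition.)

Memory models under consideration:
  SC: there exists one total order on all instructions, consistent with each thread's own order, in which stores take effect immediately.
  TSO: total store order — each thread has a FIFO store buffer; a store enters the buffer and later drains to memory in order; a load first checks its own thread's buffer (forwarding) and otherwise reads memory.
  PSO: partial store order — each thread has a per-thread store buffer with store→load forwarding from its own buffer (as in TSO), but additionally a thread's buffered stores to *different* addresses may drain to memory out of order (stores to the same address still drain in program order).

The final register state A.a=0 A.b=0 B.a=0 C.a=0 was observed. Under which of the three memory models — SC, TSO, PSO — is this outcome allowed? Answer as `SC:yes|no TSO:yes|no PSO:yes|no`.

outcome vector order: (A.a,A.b,B.a,C.a)
[SC] allowed = {0002, 0020, 0022, 0202, 0220, 0222, 2202, 2220, 2222}
[TSO] allowed = {0000, 0002, 0020, 0022, 0200, 0202, 0220, 0222, 2200, 2202, 2220, 2222}
[PSO] allowed = {0000, 0002, 0020, 0022, 0200, 0202, 0220, 0222, 2200, 2202, 2220, 2222}
target 0000 ∈ {TSO,PSO}

SC:no TSO:yes PSO:yes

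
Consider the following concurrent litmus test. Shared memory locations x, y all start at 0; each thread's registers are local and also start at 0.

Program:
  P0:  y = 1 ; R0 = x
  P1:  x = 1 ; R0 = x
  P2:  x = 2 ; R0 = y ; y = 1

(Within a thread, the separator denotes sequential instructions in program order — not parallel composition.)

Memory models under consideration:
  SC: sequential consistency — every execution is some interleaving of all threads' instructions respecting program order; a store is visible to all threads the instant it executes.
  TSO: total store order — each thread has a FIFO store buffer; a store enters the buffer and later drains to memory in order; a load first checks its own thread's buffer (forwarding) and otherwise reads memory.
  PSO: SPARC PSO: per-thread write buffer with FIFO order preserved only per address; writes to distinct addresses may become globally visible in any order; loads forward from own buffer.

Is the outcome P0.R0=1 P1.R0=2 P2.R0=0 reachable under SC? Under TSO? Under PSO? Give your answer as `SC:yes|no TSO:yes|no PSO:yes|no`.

outcome vector order: (P0.R0,P1.R0,P2.R0)
SC: 9 outcomes — {011; 021; 110; 111; 121; 210; 211; 220; 221}
TSO: 12 outcomes — {010; 011; 020; 021; 110; 111; 120; 121; 210; 211; 220; 221}
PSO: 12 outcomes — {010; 011; 020; 021; 110; 111; 120; 121; 210; 211; 220; 221}
target 120 ∈ {TSO,PSO}

SC:no TSO:yes PSO:yes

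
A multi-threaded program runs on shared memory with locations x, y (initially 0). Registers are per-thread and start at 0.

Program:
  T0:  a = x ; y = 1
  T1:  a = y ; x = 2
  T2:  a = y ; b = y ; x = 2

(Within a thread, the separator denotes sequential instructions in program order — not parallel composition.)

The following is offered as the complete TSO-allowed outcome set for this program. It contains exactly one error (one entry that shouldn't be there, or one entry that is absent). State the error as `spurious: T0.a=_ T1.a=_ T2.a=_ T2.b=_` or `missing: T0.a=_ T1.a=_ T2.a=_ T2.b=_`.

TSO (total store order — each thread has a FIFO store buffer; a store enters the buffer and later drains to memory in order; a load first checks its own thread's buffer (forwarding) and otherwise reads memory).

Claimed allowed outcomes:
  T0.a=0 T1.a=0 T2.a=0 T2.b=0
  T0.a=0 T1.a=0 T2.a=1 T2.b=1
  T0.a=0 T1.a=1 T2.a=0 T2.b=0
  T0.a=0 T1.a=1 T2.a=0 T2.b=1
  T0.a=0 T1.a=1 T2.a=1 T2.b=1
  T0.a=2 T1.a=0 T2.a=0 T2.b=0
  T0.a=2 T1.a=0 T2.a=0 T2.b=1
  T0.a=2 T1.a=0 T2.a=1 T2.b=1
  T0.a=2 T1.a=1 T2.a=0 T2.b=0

outcome vector order: (T0.a,T1.a,T2.a,T2.b)
TSO: 10 outcomes — {<0 0 0 0>; <0 0 0 1>; <0 0 1 1>; <0 1 0 0>; <0 1 0 1>; <0 1 1 1>; <2 0 0 0>; <2 0 0 1>; <2 0 1 1>; <2 1 0 0>}
TSO∖claimed = {<0 0 0 1>}

missing: T0.a=0 T1.a=0 T2.a=0 T2.b=1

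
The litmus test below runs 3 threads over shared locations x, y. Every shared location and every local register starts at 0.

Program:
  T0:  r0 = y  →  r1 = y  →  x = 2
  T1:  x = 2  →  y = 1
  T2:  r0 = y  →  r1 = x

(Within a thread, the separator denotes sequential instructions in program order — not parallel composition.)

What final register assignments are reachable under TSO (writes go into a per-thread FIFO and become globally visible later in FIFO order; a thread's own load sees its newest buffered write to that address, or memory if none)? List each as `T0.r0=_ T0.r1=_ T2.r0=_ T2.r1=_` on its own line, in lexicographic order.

outcome vector order: (T0.r0,T0.r1,T2.r0,T2.r1)
|TSO outcomes| = 9

T0.r0=0 T0.r1=0 T2.r0=0 T2.r1=0
T0.r0=0 T0.r1=0 T2.r0=0 T2.r1=2
T0.r0=0 T0.r1=0 T2.r0=1 T2.r1=2
T0.r0=0 T0.r1=1 T2.r0=0 T2.r1=0
T0.r0=0 T0.r1=1 T2.r0=0 T2.r1=2
T0.r0=0 T0.r1=1 T2.r0=1 T2.r1=2
T0.r0=1 T0.r1=1 T2.r0=0 T2.r1=0
T0.r0=1 T0.r1=1 T2.r0=0 T2.r1=2
T0.r0=1 T0.r1=1 T2.r0=1 T2.r1=2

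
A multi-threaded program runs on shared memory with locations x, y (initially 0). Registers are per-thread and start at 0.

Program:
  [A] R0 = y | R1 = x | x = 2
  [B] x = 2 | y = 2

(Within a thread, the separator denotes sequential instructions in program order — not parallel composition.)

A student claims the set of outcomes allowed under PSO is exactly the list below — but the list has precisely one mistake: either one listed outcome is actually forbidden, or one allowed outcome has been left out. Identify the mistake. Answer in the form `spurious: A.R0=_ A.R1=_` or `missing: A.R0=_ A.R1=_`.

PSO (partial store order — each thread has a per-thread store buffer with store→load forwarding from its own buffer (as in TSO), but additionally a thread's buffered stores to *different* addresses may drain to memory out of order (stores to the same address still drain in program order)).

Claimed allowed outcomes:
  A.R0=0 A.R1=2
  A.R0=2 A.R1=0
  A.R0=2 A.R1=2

outcome vector order: (A.R0,A.R1)
PSO: 4 outcomes — {<0 0> <0 2> <2 0> <2 2>}
PSO∖claimed = {<0 0>}

missing: A.R0=0 A.R1=0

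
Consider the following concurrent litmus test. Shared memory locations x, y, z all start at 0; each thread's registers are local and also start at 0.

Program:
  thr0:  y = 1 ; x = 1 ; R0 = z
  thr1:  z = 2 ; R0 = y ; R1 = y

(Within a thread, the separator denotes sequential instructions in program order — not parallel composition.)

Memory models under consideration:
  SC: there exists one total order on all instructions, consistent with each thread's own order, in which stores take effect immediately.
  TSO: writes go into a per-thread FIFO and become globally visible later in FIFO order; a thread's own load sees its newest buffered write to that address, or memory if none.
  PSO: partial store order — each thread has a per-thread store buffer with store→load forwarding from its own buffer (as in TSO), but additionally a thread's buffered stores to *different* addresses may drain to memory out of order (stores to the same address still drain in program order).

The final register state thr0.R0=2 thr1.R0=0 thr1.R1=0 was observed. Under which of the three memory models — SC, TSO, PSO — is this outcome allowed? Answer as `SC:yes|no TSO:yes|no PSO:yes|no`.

SC:yes TSO:yes PSO:yes

outcome vector order: (thr0.R0,thr1.R0,thr1.R1)
[SC] allowed = {0/1/1, 2/0/0, 2/0/1, 2/1/1}
[TSO] allowed = {0/0/0, 0/0/1, 0/1/1, 2/0/0, 2/0/1, 2/1/1}
[PSO] allowed = {0/0/0, 0/0/1, 0/1/1, 2/0/0, 2/0/1, 2/1/1}
target 2/0/0 ∈ {SC,TSO,PSO}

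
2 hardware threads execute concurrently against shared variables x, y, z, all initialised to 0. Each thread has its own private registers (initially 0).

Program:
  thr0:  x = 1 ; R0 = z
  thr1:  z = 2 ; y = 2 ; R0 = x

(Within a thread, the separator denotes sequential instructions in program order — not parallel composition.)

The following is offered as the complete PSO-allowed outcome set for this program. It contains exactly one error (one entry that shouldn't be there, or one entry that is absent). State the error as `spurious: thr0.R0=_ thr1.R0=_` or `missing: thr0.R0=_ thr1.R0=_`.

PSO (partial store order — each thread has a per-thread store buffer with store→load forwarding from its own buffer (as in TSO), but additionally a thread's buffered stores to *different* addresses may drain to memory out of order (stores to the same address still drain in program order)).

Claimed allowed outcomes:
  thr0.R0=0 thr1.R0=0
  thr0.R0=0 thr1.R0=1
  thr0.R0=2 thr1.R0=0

outcome vector order: (thr0.R0,thr1.R0)
under PSO → 00 01 20 21
PSO∖claimed = {21}

missing: thr0.R0=2 thr1.R0=1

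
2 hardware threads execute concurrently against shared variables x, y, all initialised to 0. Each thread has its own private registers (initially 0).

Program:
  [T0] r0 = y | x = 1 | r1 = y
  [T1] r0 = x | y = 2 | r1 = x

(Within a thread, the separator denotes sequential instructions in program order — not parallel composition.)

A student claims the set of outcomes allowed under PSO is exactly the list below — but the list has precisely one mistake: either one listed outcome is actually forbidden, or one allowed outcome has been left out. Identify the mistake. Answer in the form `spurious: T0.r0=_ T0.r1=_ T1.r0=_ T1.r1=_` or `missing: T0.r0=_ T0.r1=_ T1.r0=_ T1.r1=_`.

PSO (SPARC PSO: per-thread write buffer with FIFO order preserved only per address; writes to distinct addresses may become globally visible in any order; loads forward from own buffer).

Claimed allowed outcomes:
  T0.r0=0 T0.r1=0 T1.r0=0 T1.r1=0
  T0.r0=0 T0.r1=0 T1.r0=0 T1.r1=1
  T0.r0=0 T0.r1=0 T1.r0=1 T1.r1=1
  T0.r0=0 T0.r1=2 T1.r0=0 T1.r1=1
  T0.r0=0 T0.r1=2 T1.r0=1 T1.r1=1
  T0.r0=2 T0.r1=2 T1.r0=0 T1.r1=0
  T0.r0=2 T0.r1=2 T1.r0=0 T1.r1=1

outcome vector order: (T0.r0,T0.r1,T1.r0,T1.r1)
PSO: 8 outcomes — {(0,0,0,0); (0,0,0,1); (0,0,1,1); (0,2,0,0); (0,2,0,1); (0,2,1,1); (2,2,0,0); (2,2,0,1)}
PSO∖claimed = {(0,2,0,0)}

missing: T0.r0=0 T0.r1=2 T1.r0=0 T1.r1=0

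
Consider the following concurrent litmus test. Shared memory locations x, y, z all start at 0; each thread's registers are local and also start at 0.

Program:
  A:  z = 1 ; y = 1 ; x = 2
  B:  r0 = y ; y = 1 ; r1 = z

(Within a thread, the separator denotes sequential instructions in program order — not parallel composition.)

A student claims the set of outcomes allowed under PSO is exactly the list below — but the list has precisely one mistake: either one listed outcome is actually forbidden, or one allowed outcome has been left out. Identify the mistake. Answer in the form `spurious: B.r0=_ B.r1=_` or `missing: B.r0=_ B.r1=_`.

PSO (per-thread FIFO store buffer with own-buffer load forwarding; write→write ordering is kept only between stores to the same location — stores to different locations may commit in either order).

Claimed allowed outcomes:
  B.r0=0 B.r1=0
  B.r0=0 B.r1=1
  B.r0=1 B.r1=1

missing: B.r0=1 B.r1=0

outcome vector order: (B.r0,B.r1)
under PSO → (0,0) (0,1) (1,0) (1,1)
PSO∖claimed = {(1,0)}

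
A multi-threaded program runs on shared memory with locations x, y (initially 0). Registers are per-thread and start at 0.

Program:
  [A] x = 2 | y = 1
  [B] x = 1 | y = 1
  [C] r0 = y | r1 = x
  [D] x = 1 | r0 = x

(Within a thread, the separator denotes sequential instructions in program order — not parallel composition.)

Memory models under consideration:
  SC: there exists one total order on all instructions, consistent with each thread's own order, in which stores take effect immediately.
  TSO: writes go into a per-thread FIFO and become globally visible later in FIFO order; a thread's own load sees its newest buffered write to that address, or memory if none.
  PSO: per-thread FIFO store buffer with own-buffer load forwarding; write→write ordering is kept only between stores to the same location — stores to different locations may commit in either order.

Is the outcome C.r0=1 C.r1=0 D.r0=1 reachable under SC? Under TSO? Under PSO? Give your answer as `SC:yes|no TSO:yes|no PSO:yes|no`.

SC:no TSO:no PSO:yes

outcome vector order: (C.r0,C.r1,D.r0)
[SC] allowed = {(0,0,1) (0,0,2) (0,1,1) (0,1,2) (0,2,1) (0,2,2) (1,1,1) (1,1,2) (1,2,1) (1,2,2)}
[TSO] allowed = {(0,0,1) (0,0,2) (0,1,1) (0,1,2) (0,2,1) (0,2,2) (1,1,1) (1,1,2) (1,2,1) (1,2,2)}
[PSO] allowed = {(0,0,1) (0,0,2) (0,1,1) (0,1,2) (0,2,1) (0,2,2) (1,0,1) (1,0,2) (1,1,1) (1,1,2) (1,2,1) (1,2,2)}
target (1,0,1) ∈ {PSO}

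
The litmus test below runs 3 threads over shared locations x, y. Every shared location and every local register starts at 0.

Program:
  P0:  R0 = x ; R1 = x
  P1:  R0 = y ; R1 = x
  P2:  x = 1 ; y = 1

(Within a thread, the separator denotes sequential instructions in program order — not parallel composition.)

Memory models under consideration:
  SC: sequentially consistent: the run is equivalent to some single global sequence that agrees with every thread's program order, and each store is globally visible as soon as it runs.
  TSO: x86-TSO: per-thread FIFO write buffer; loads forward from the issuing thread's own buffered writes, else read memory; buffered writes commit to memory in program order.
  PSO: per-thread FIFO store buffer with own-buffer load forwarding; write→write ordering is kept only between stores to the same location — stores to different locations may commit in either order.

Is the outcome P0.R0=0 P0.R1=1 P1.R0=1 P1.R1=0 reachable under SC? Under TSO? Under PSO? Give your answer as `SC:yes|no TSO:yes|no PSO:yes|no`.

outcome vector order: (P0.R0,P0.R1,P1.R0,P1.R1)
[SC] allowed = {0000 0001 0011 0100 0101 0111 1100 1101 1111}
[TSO] allowed = {0000 0001 0011 0100 0101 0111 1100 1101 1111}
[PSO] allowed = {0000 0001 0010 0011 0100 0101 0110 0111 1100 1101 1110 1111}
target 0110 ∈ {PSO}

SC:no TSO:no PSO:yes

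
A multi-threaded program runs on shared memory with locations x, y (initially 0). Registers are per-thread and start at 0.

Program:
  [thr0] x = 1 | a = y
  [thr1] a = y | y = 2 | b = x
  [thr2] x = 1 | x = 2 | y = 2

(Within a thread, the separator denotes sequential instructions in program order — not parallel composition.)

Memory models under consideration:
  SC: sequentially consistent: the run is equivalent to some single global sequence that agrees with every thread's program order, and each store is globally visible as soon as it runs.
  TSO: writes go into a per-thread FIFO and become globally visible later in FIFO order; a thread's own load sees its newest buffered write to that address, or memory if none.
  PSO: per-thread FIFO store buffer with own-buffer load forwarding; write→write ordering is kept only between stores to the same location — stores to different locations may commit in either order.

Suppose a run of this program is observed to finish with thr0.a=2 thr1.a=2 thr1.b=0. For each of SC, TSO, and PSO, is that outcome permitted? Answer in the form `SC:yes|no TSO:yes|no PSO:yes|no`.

SC:no TSO:no PSO:yes

outcome vector order: (thr0.a,thr1.a,thr1.b)
SC: 9 outcomes — {0/0/1; 0/0/2; 0/2/1; 0/2/2; 2/0/0; 2/0/1; 2/0/2; 2/2/1; 2/2/2}
TSO: 10 outcomes — {0/0/0; 0/0/1; 0/0/2; 0/2/1; 0/2/2; 2/0/0; 2/0/1; 2/0/2; 2/2/1; 2/2/2}
PSO: 12 outcomes — {0/0/0; 0/0/1; 0/0/2; 0/2/0; 0/2/1; 0/2/2; 2/0/0; 2/0/1; 2/0/2; 2/2/0; 2/2/1; 2/2/2}
target 2/2/0 ∈ {PSO}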